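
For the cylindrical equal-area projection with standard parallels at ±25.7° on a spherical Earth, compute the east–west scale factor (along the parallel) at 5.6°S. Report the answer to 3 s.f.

0.905

A cylindrical equal-area projection with standard parallel φ₀ has meridian scale h = cos φ / cos φ₀ and parallel scale k = cos φ₀ / cos φ (so areas are preserved, h·k = 1).
k = cos 25.7° / cos 5.6° = 0.9011/0.9952 = 0.9054.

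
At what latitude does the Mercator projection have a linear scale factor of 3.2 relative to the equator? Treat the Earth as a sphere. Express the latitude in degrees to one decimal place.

Mercator scale is k = sec φ = 1/cos φ.
1/cos φ = 3.2  ⇒  cos φ = 0.3125  ⇒  φ = arccos(0.3125) ≈ 71.8°.

71.8°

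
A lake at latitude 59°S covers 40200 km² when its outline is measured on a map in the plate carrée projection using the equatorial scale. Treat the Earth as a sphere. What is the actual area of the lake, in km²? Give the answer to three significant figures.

Plate carrée maps x = Rλ, y = Rφ. The meridian scale is h = 1 and the parallel scale is k = 1/cos φ = sec φ.
Areal scale = h·k = 1 × sec φ; at 59°, h = 1.000, k = 1.942, so h·k = 1.942.
True area = apparent / (areal scale) = 40200 / 1.942 ≈ 20700 km².

20700 km²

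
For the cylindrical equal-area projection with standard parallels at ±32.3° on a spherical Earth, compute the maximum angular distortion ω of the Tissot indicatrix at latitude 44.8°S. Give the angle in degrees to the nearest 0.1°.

For cylindrical equal-area with standard parallel φ₀, h = cos φ / cos φ₀ and k = cos φ₀ / cos φ, so h·k = 1.
At 44.8°: h = 0.8395, k = 1.191; principal scales a = 1.191, b = 0.8395.
sin(ω/2) = (a − b)/(a + b) = 0.3518/2.031 = 0.1732, so ω = 2 arcsin(0.1732) ≈ 20.0°.

20.0°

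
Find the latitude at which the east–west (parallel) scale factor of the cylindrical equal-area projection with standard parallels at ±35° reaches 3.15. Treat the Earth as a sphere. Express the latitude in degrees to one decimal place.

74.9°

For cylindrical equal-area with standard parallel φ₀, h = cos φ / cos φ₀ and k = cos φ₀ / cos φ, so h·k = 1.
k = cos φ₀ / cos φ = 3.15  ⇒  cos φ = cos 35° / 3.15 = 0.2600.
φ = arccos(0.2600) ≈ 74.9°.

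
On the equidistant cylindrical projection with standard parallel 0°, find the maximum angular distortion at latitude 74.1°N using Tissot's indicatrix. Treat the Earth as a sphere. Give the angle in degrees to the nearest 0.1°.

For the equirectangular projection with φ₀ = 0 (plate carrée), h = 1 along meridians and k = sec φ along parallels.
At 74.1°: h = 1.000, k = 3.650; principal scales a = 3.650, b = 1.000.
sin(ω/2) = (a − b)/(a + b) = 2.650/4.650 = 0.5699, so ω = 2 arcsin(0.5699) ≈ 69.5°.

69.5°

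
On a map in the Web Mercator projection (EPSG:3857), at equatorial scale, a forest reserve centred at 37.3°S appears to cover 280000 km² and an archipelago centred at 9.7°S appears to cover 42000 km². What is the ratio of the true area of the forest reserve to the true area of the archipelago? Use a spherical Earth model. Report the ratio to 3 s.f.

Since Mercator area scale is 1/cos²φ, the true area equals the apparent area multiplied by cos²φ.
True area of forest reserve: 280000 × cos²(37.3°) = 280000 × 0.6328 = 177200 km².
True area of archipelago: 42000 × cos²(9.7°) = 42000 × 0.9716 = 40810 km².
Ratio = 177200 / 40810 ≈ 4.34.

4.34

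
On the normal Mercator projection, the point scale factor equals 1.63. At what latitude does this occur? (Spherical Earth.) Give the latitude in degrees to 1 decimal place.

52.2°

Mercator scale is k = sec φ = 1/cos φ.
1/cos φ = 1.63  ⇒  cos φ = 0.6135  ⇒  φ = arccos(0.6135) ≈ 52.2°.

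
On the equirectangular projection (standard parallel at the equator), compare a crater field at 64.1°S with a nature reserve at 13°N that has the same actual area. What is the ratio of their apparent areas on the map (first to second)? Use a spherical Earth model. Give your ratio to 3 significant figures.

2.23

In the plate carrée (x = Rλ, y = Rφ), meridians are true-scale (h = 1) and parallels are stretched by k = sec φ.
Areal scale at 64.1°: h·k = 1.000 × 2.289 = 2.289.
Areal scale at 13°: h·k = 1.000 × 1.026 = 1.026.
Ratio = 2.289/1.026 ≈ 2.23.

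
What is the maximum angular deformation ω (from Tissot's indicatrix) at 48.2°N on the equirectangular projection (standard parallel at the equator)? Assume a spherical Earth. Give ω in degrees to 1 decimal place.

23.1°

For the equirectangular projection with φ₀ = 0 (plate carrée), h = 1 along meridians and k = sec φ along parallels.
At 48.2°: h = 1.000, k = 1.500; principal scales a = 1.500, b = 1.000.
sin(ω/2) = (a − b)/(a + b) = 0.5003/2.500 = 0.2001, so ω = 2 arcsin(0.2001) ≈ 23.1°.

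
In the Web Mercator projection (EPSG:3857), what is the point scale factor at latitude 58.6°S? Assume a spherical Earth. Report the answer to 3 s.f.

1.92

For Mercator, h = k = sec φ (a conformal cylindrical projection has a single point scale, 1/cos φ).
k = 1/cos 58.6° = 1/0.5210 = 1.919.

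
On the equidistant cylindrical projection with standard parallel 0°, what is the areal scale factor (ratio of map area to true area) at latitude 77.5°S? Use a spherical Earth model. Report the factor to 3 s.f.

For the equirectangular projection with φ₀ = 0 (plate carrée), h = 1 along meridians and k = sec φ along parallels.
Areal scale = h·k = 1 × sec φ; at 77.5°, h = 1.000, k = 4.620, so h·k = 4.620.

4.62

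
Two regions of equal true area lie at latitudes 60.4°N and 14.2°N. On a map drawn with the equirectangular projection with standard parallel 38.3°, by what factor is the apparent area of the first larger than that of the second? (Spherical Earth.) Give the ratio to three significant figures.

In the equirectangular projection with standard parallel φ₀ = 38.3° (x = Rλ cos φ₀, y = Rφ), meridians are true-scale (h = 1) and the parallel scale is k = cos φ₀ / cos φ.
Areal scale at 60.4°: h·k = 1.000 × 1.589 = 1.589.
Areal scale at 14.2°: h·k = 1.000 × 0.8095 = 0.8095.
Ratio = 1.589/0.8095 ≈ 1.96.

1.96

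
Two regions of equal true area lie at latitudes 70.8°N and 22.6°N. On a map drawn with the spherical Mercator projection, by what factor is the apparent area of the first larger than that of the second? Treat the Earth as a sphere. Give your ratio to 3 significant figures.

Mercator areal scale is sec²φ.
At 70.8°: sec²(70.8°) = 1/0.3289² = 9.246.
At 22.6°: sec²(22.6°) = 1/0.9232² = 1.173.
Ratio = 9.246/1.173 = cos²(22.6°)/cos²(70.8°) ≈ 7.88.

7.88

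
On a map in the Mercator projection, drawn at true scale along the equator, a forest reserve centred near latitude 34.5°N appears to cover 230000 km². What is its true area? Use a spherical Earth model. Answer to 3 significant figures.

Mercator is conformal, so the point scale is isotropic: h = k = sec φ = 1/cos φ.
Areal scale = k² = sec²φ = 1/cos²(34.5°) = 1/0.8241² = 1.472.
True area = apparent / (areal scale) = 230000 / 1.472 ≈ 156000 km².

156000 km²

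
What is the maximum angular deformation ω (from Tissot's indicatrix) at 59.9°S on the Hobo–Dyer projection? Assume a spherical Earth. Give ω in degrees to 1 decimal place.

50.8°

The Hobo–Dyer projection is cylindrical equal-area with φ₀ = 37.5°. A cylindrical equal-area projection with standard parallel φ₀ has meridian scale h = cos φ / cos φ₀ and parallel scale k = cos φ₀ / cos φ (so areas are preserved, h·k = 1).
At 59.9°: h = 0.6321, k = 1.582; principal scales a = 1.582, b = 0.6321.
sin(ω/2) = (a − b)/(a + b) = 0.9498/2.214 = 0.4290, so ω = 2 arcsin(0.4290) ≈ 50.8°.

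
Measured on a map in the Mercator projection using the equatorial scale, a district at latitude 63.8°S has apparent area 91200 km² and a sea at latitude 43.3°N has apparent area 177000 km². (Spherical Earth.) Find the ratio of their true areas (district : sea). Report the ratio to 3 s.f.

0.190

On Mercator the areal scale is sec²φ, so true area = apparent × cos²φ.
True area of district: 91200 × cos²(63.8°) = 91200 × 0.1949 = 17780 km².
True area of sea: 177000 × cos²(43.3°) = 177000 × 0.5297 = 93750 km².
Ratio = 17780 / 93750 ≈ 0.190.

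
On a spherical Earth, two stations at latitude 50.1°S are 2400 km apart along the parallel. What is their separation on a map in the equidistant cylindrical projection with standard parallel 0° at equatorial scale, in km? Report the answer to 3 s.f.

In the plate carrée (x = Rλ, y = Rφ), meridians are true-scale (h = 1) and parallels are stretched by k = sec φ.
Along the parallel, k = sec 50.1° = 1/0.6414 = 1.559.
Map distance = 2400 × 1.559 ≈ 3740 km.

3740 km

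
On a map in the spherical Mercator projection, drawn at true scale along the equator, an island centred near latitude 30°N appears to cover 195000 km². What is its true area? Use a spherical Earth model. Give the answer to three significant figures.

The Mercator projection is conformal; its linear scale factor is the same in every direction and equals sec φ = 1/cos φ.
Areal scale = k² = sec²φ = 1/cos²(30°) = 1/0.8660² = 1.333.
True area = apparent / (areal scale) = 195000 / 1.333 ≈ 146000 km².

146000 km²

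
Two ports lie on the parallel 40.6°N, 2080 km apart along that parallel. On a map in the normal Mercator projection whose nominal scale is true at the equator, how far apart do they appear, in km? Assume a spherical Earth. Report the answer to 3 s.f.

The Mercator projection is conformal; its linear scale factor is the same in every direction and equals sec φ = 1/cos φ.
Along the parallel, k = sec 40.6° = 1/0.7593 = 1.317.
Map distance = 2080 × 1.317 ≈ 2740 km.

2740 km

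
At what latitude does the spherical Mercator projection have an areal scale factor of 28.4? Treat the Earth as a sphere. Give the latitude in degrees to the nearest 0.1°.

79.2°

Mercator areal scale is sec²φ.
sec²φ = 28.4  ⇒  cos²φ = 0.03521  ⇒  cos φ = 0.1876.
φ = arccos(0.1876) ≈ 79.2°.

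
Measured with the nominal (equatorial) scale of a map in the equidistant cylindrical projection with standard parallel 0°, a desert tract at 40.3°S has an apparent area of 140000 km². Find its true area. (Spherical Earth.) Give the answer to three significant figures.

107000 km²

In the plate carrée (x = Rλ, y = Rφ), meridians are true-scale (h = 1) and parallels are stretched by k = sec φ.
Areal scale = h·k = 1 × sec φ; at 40.3°, h = 1.000, k = 1.311, so h·k = 1.311.
True area = apparent / (areal scale) = 140000 / 1.311 ≈ 107000 km².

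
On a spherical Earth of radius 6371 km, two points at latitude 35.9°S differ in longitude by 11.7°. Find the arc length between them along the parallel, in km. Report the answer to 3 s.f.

1050 km

Arc length along a parallel = R cos φ · Δλ (with Δλ in radians).
= 6371 × cos 35.9° × (11.7° × π/180) = 6371 × 0.8100 × 0.2042 ≈ 1050 km.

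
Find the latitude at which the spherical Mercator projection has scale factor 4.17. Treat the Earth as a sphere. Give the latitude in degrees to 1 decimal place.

Mercator scale is k = sec φ = 1/cos φ.
1/cos φ = 4.17  ⇒  cos φ = 0.2398  ⇒  φ = arccos(0.2398) ≈ 76.1°.

76.1°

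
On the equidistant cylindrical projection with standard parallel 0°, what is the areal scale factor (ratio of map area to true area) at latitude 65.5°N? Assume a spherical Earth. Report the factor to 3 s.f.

2.41

For the equirectangular projection with φ₀ = 0 (plate carrée), h = 1 along meridians and k = sec φ along parallels.
Areal scale = h·k = 1 × sec φ; at 65.5°, h = 1.000, k = 2.411, so h·k = 2.411.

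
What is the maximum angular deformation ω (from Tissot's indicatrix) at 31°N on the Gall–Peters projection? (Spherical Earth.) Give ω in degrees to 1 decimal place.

Gall–Peters is a cylindrical equal-area projection with standard parallels at ±45°. For cylindrical equal-area with standard parallel φ₀, h = cos φ / cos φ₀ and k = cos φ₀ / cos φ, so h·k = 1.
At 31°: h = 1.212, k = 0.8249; principal scales a = 1.212, b = 0.8249.
sin(ω/2) = (a − b)/(a + b) = 0.3873/2.037 = 0.1901, so ω = 2 arcsin(0.1901) ≈ 21.9°.

21.9°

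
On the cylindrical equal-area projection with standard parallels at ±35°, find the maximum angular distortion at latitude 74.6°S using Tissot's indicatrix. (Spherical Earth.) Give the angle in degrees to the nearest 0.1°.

108.2°

Cylindrical equal-area (φ₀ = 35°): h = cos φ / cos 35° along meridians, k = cos 35° / cos φ along parallels; h·k = 1.
At 74.6°: h = 0.3242, k = 3.085; principal scales a = 3.085, b = 0.3242.
sin(ω/2) = (a − b)/(a + b) = 2.760/3.409 = 0.8098, so ω = 2 arcsin(0.8098) ≈ 108.2°.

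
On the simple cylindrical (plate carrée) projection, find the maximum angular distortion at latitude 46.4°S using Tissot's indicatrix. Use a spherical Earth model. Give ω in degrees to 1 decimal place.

21.2°

In the plate carrée (x = Rλ, y = Rφ), meridians are true-scale (h = 1) and parallels are stretched by k = sec φ.
At 46.4°: h = 1.000, k = 1.450; principal scales a = 1.450, b = 1.000.
sin(ω/2) = (a − b)/(a + b) = 0.4501/2.450 = 0.1837, so ω = 2 arcsin(0.1837) ≈ 21.2°.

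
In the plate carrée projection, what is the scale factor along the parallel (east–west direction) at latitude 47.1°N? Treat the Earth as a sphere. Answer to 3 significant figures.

1.47

In the plate carrée (x = Rλ, y = Rφ), meridians are true-scale (h = 1) and parallels are stretched by k = sec φ.
k = 1/cos 47.1° = 1/0.6807 = 1.469.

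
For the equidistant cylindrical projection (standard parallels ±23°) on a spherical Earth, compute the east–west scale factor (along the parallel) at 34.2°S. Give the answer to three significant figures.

The equidistant cylindrical projection with φ₀ = 23° has h = 1 (meridians true) and k = cos φ₀ / cos φ along parallels.
k = cos 23° / cos 34.2° = 0.9205/0.8271 = 1.113.

1.11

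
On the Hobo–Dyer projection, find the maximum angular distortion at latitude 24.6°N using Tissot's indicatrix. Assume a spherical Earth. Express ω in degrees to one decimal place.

15.6°

Hobo–Dyer is a cylindrical equal-area projection with standard parallels at ±37.5°. A cylindrical equal-area projection with standard parallel φ₀ has meridian scale h = cos φ / cos φ₀ and parallel scale k = cos φ₀ / cos φ (so areas are preserved, h·k = 1).
At 24.6°: h = 1.146, k = 0.8725; principal scales a = 1.146, b = 0.8725.
sin(ω/2) = (a − b)/(a + b) = 0.2735/2.019 = 0.1355, so ω = 2 arcsin(0.1355) ≈ 15.6°.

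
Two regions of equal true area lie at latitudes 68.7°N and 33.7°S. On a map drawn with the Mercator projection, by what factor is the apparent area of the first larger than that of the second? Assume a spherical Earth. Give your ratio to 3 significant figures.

5.25

Mercator areal scale is sec²φ.
At 68.7°: sec²(68.7°) = 1/0.3633² = 7.579.
At 33.7°: sec²(33.7°) = 1/0.8320² = 1.445.
Ratio = 7.579/1.445 = cos²(33.7°)/cos²(68.7°) ≈ 5.25.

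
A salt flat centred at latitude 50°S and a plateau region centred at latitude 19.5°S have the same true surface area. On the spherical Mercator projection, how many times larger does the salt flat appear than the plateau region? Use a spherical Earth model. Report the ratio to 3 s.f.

Mercator areal scale is sec²φ.
At 50°: sec²(50°) = 1/0.6428² = 2.420.
At 19.5°: sec²(19.5°) = 1/0.9426² = 1.125.
Ratio = 2.420/1.125 = cos²(19.5°)/cos²(50°) ≈ 2.15.

2.15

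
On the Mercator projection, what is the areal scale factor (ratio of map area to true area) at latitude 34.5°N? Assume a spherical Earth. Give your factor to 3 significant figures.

For Mercator, h = k = sec φ (a conformal cylindrical projection has a single point scale, 1/cos φ).
Areal scale = k² = sec²φ = 1/cos²(34.5°) = 1/0.8241² = 1.472.

1.47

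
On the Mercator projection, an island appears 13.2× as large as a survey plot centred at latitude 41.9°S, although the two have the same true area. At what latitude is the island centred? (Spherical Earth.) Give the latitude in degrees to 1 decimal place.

For equal true areas on Mercator, apparent areas scale as sec²φ, so the ratio is cos²φ₂ / cos²φ₁.
cos²φ₂ / cos²φ₁ = 13.2  ⇒  cos φ₁ = cos 41.9° / √13.2 = 0.7443/3.633 = 0.2049.
φ₁ = arccos(0.2049) ≈ 78.2°.

78.2°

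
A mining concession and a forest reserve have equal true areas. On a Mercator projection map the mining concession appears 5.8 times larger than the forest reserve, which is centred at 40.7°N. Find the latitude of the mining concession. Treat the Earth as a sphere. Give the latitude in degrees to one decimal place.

71.7°

For equal true areas on Mercator, apparent areas scale as sec²φ, so the ratio is cos²φ₂ / cos²φ₁.
cos²φ₂ / cos²φ₁ = 5.8  ⇒  cos φ₁ = cos 40.7° / √5.8 = 0.7581/2.408 = 0.3148.
φ₁ = arccos(0.3148) ≈ 71.7°.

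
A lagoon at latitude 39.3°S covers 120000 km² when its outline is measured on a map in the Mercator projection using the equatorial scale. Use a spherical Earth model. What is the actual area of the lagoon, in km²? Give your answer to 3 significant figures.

71900 km²

For Mercator, h = k = sec φ (a conformal cylindrical projection has a single point scale, 1/cos φ).
Areal scale = k² = sec²φ = 1/cos²(39.3°) = 1/0.7738² = 1.670.
True area = apparent / (areal scale) = 120000 / 1.670 ≈ 71900 km².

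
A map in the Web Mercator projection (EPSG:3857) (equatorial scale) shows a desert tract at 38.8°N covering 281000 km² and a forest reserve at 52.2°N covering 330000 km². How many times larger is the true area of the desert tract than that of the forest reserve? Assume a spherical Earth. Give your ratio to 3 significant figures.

1.38

Mercator's areal exaggeration is sec²φ; hence true area = (apparent area) · cos²φ.
True area of desert tract: 281000 × cos²(38.8°) = 281000 × 0.6074 = 170700 km².
True area of forest reserve: 330000 × cos²(52.2°) = 330000 × 0.3757 = 124000 km².
Ratio = 170700 / 124000 ≈ 1.38.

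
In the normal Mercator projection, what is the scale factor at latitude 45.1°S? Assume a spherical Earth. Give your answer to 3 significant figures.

Mercator is conformal, so the point scale is isotropic: h = k = sec φ = 1/cos φ.
k = 1/cos 45.1° = 1/0.7059 = 1.417.

1.42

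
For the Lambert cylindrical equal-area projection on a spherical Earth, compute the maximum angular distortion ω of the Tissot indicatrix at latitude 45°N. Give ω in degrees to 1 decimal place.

38.9°

The Lambert cylindrical equal-area projection is the cylindrical equal-area projection with its standard parallel at the equator (φ₀ = 0). A cylindrical equal-area projection with standard parallel φ₀ has meridian scale h = cos φ / cos φ₀ and parallel scale k = cos φ₀ / cos φ (so areas are preserved, h·k = 1).
At 45°: h = 0.7071, k = 1.414; principal scales a = 1.414, b = 0.7071.
sin(ω/2) = (a − b)/(a + b) = 0.7071/2.121 = 0.3333, so ω = 2 arcsin(0.3333) ≈ 38.9°.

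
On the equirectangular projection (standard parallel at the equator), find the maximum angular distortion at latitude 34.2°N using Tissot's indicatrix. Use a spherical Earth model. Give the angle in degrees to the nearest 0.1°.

10.9°

For the equirectangular projection with φ₀ = 0 (plate carrée), h = 1 along meridians and k = sec φ along parallels.
At 34.2°: h = 1.000, k = 1.209; principal scales a = 1.209, b = 1.000.
sin(ω/2) = (a − b)/(a + b) = 0.2091/2.209 = 0.09464, so ω = 2 arcsin(0.09464) ≈ 10.9°.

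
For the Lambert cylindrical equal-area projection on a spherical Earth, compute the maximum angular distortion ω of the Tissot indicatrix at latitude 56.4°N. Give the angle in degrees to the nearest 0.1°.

The Lambert cylindrical equal-area projection is the cylindrical equal-area projection with its standard parallel at the equator (φ₀ = 0). For cylindrical equal-area with standard parallel φ₀, h = cos φ / cos φ₀ and k = cos φ₀ / cos φ, so h·k = 1.
At 56.4°: h = 0.5534, k = 1.807; principal scales a = 1.807, b = 0.5534.
sin(ω/2) = (a − b)/(a + b) = 1.254/2.360 = 0.5311, so ω = 2 arcsin(0.5311) ≈ 64.2°.

64.2°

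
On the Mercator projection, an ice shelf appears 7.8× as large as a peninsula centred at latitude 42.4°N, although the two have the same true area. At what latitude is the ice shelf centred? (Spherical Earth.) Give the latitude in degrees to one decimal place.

74.7°

Mercator areal scale is sec²φ, so apparent-area ratio = sec²φ₁ / sec²φ₂ = cos²φ₂ / cos²φ₁.
cos²φ₂ / cos²φ₁ = 7.8  ⇒  cos φ₁ = cos 42.4° / √7.8 = 0.7385/2.793 = 0.2644.
φ₁ = arccos(0.2644) ≈ 74.7°.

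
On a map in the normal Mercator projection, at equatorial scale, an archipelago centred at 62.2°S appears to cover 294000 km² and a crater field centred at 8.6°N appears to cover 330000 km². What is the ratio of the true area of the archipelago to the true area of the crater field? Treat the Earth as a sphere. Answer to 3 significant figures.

On Mercator the areal scale is sec²φ, so true area = apparent × cos²φ.
True area of archipelago: 294000 × cos²(62.2°) = 294000 × 0.2175 = 63950 km².
True area of crater field: 330000 × cos²(8.6°) = 330000 × 0.9776 = 322600 km².
Ratio = 63950 / 322600 ≈ 0.198.

0.198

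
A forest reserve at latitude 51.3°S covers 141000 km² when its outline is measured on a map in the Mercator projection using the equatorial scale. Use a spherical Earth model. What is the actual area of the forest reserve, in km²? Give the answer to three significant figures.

For Mercator, h = k = sec φ (a conformal cylindrical projection has a single point scale, 1/cos φ).
Areal scale = k² = sec²φ = 1/cos²(51.3°) = 1/0.6252² = 2.558.
True area = apparent / (areal scale) = 141000 / 2.558 ≈ 55100 km².

55100 km²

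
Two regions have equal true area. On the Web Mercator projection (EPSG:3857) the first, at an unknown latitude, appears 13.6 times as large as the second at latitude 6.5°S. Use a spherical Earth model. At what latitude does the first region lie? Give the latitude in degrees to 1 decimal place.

74.4°

On Mercator, (apparent₁)/(apparent₂) = sec²φ₁ / sec²φ₂ when true areas are equal.
cos²φ₂ / cos²φ₁ = 13.6  ⇒  cos φ₁ = cos 6.5° / √13.6 = 0.9936/3.688 = 0.2694.
φ₁ = arccos(0.2694) ≈ 74.4°.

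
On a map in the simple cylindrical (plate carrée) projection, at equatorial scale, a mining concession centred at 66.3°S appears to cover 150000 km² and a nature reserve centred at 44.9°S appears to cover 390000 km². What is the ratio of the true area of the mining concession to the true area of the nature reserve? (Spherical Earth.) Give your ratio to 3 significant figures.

On the plate carrée, areal scale = h·k = 1 × sec φ, so true area = apparent × cos φ.
True area of mining concession: 150000 × cos(66.3°) = 150000 × 0.4019 = 60290 km².
True area of nature reserve: 390000 × cos(44.9°) = 390000 × 0.7083 = 276300 km².
Ratio = 60290 / 276300 ≈ 0.218.

0.218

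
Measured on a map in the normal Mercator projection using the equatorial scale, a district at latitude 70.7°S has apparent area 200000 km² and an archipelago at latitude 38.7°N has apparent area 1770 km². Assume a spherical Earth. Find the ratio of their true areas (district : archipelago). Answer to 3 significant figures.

On Mercator the areal scale is sec²φ, so true area = apparent × cos²φ.
True area of district: 200000 × cos²(70.7°) = 200000 × 0.1092 = 21850 km².
True area of archipelago: 1770 × cos²(38.7°) = 1770 × 0.6091 = 1078 km².
Ratio = 21850 / 1078 ≈ 20.3.

20.3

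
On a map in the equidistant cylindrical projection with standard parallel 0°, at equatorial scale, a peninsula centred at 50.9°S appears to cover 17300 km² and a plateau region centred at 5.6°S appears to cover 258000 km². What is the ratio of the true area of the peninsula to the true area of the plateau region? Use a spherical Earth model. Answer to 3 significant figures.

On the plate carrée, areal scale = h·k = 1 × sec φ, so true area = apparent × cos φ.
True area of peninsula: 17300 × cos(50.9°) = 17300 × 0.6307 = 10910 km².
True area of plateau region: 258000 × cos(5.6°) = 258000 × 0.9952 = 256800 km².
Ratio = 10910 / 256800 ≈ 0.0425.

0.0425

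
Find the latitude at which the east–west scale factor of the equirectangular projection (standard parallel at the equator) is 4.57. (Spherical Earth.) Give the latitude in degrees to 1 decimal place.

Plate carrée: h = 1, k = sec φ along parallels.
sec φ = 4.57  ⇒  cos φ = 0.2188  ⇒  φ ≈ 77.4°.

77.4°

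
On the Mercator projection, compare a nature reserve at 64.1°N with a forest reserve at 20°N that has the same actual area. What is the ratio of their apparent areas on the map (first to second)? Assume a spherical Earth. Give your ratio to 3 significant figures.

4.63

Mercator is conformal with k = sec φ, so areal scale = k² = sec²φ.
At 64.1°: sec²(64.1°) = 1/0.4368² = 5.241.
At 20°: sec²(20°) = 1/0.9397² = 1.132.
Ratio = 5.241/1.132 = cos²(20°)/cos²(64.1°) ≈ 4.63.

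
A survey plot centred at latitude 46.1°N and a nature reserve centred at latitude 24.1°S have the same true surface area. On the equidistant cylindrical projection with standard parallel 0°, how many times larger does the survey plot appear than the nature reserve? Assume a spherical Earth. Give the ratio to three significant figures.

1.32

In the plate carrée (x = Rλ, y = Rφ), meridians are true-scale (h = 1) and parallels are stretched by k = sec φ.
Areal scale at 46.1°: h·k = 1.000 × 1.442 = 1.442.
Areal scale at 24.1°: h·k = 1.000 × 1.095 = 1.095.
Ratio = 1.442/1.095 ≈ 1.32.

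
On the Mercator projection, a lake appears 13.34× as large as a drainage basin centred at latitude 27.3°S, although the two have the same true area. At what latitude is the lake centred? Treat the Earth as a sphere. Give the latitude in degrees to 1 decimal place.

75.9°

On Mercator, (apparent₁)/(apparent₂) = sec²φ₁ / sec²φ₂ when true areas are equal.
cos²φ₂ / cos²φ₁ = 13.34  ⇒  cos φ₁ = cos 27.3° / √13.34 = 0.8886/3.652 = 0.2433.
φ₁ = arccos(0.2433) ≈ 75.9°.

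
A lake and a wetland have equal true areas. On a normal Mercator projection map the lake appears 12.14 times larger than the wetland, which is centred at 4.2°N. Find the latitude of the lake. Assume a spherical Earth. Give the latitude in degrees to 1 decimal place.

73.4°

On Mercator, (apparent₁)/(apparent₂) = sec²φ₁ / sec²φ₂ when true areas are equal.
cos²φ₂ / cos²φ₁ = 12.14  ⇒  cos φ₁ = cos 4.2° / √12.14 = 0.9973/3.484 = 0.2862.
φ₁ = arccos(0.2862) ≈ 73.4°.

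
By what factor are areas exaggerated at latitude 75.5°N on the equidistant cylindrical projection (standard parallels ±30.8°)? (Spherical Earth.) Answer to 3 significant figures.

With standard parallel φ₀ = 30.8°, the equirectangular projection gives x = Rλ cos φ₀, y = Rφ, so h = 1 and k = cos 30.8° / cos φ.
Areal scale = h·k = 1 × cos φ₀ / cos φ; at 75.5°, h = 1.000, k = 3.431, so h·k = 3.431.

3.43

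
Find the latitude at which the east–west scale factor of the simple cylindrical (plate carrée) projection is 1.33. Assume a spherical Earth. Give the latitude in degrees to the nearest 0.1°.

Plate carrée: h = 1, k = sec φ along parallels.
sec φ = 1.33  ⇒  cos φ = 0.7519  ⇒  φ ≈ 41.2°.

41.2°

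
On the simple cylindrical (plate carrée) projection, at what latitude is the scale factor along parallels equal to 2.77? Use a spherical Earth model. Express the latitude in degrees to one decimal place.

68.8°

Plate carrée: h = 1, k = sec φ along parallels.
sec φ = 2.77  ⇒  cos φ = 0.3610  ⇒  φ ≈ 68.8°.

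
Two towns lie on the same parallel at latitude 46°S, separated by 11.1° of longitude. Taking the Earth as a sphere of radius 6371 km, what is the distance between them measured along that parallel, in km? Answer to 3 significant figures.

857 km

Arc length along a parallel = R cos φ · Δλ (with Δλ in radians).
= 6371 × cos 46° × (11.1° × π/180) = 6371 × 0.6947 × 0.1937 ≈ 857 km.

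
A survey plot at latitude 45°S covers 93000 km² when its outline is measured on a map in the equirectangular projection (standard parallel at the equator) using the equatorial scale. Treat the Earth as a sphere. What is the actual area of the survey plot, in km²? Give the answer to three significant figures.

For the equirectangular projection with φ₀ = 0 (plate carrée), h = 1 along meridians and k = sec φ along parallels.
Areal scale = h·k = 1 × sec φ; at 45°, h = 1.000, k = 1.414, so h·k = 1.414.
True area = apparent / (areal scale) = 93000 / 1.414 ≈ 65800 km².

65800 km²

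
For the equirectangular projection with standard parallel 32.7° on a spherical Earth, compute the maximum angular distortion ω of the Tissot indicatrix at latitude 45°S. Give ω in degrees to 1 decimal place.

In the equirectangular projection with standard parallel φ₀ = 32.7° (x = Rλ cos φ₀, y = Rφ), meridians are true-scale (h = 1) and the parallel scale is k = cos φ₀ / cos φ.
At 45°: h = 1.000, k = 1.190; principal scales a = 1.190, b = 1.000.
sin(ω/2) = (a − b)/(a + b) = 0.1901/2.190 = 0.08679, so ω = 2 arcsin(0.08679) ≈ 10.0°.

10.0°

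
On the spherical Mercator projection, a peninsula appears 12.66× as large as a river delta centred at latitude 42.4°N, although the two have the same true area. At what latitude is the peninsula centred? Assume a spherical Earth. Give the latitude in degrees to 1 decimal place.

78.0°

For equal true areas on Mercator, apparent areas scale as sec²φ, so the ratio is cos²φ₂ / cos²φ₁.
cos²φ₂ / cos²φ₁ = 12.66  ⇒  cos φ₁ = cos 42.4° / √12.66 = 0.7385/3.558 = 0.2075.
φ₁ = arccos(0.2075) ≈ 78.0°.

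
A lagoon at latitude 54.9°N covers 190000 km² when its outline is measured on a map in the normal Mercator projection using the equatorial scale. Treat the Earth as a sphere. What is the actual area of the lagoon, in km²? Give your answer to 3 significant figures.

For Mercator, h = k = sec φ (a conformal cylindrical projection has a single point scale, 1/cos φ).
Areal scale = k² = sec²φ = 1/cos²(54.9°) = 1/0.5750² = 3.025.
True area = apparent / (areal scale) = 190000 / 3.025 ≈ 62800 km².

62800 km²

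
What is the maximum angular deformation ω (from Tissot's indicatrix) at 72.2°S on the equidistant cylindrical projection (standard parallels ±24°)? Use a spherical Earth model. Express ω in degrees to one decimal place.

59.8°

The equidistant cylindrical projection with φ₀ = 24° has h = 1 (meridians true) and k = cos φ₀ / cos φ along parallels.
At 72.2°: h = 1.000, k = 2.988; principal scales a = 2.988, b = 1.000.
sin(ω/2) = (a − b)/(a + b) = 1.988/3.988 = 0.4985, so ω = 2 arcsin(0.4985) ≈ 59.8°.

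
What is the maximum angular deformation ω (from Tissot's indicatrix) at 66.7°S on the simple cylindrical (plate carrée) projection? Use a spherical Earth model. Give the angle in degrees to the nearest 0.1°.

In the plate carrée (x = Rλ, y = Rφ), meridians are true-scale (h = 1) and parallels are stretched by k = sec φ.
At 66.7°: h = 1.000, k = 2.528; principal scales a = 2.528, b = 1.000.
sin(ω/2) = (a − b)/(a + b) = 1.528/3.528 = 0.4331, so ω = 2 arcsin(0.4331) ≈ 51.3°.

51.3°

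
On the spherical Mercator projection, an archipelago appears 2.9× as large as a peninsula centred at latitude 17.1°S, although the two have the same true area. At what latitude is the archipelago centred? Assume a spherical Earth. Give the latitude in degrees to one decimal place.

On Mercator, (apparent₁)/(apparent₂) = sec²φ₁ / sec²φ₂ when true areas are equal.
cos²φ₂ / cos²φ₁ = 2.9  ⇒  cos φ₁ = cos 17.1° / √2.9 = 0.9558/1.703 = 0.5613.
φ₁ = arccos(0.5613) ≈ 55.9°.

55.9°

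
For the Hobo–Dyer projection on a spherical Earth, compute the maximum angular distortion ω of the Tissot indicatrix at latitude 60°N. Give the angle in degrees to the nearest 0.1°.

Hobo–Dyer is a cylindrical equal-area projection with standard parallels at ±37.5°. A cylindrical equal-area projection with standard parallel φ₀ has meridian scale h = cos φ / cos φ₀ and parallel scale k = cos φ₀ / cos φ (so areas are preserved, h·k = 1).
At 60°: h = 0.6302, k = 1.587; principal scales a = 1.587, b = 0.6302.
sin(ω/2) = (a − b)/(a + b) = 0.9565/2.217 = 0.4314, so ω = 2 arcsin(0.4314) ≈ 51.1°.

51.1°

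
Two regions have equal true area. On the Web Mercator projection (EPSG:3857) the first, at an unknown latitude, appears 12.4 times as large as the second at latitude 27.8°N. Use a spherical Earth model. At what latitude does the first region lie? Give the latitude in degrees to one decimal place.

For equal true areas on Mercator, apparent areas scale as sec²φ, so the ratio is cos²φ₂ / cos²φ₁.
cos²φ₂ / cos²φ₁ = 12.4  ⇒  cos φ₁ = cos 27.8° / √12.4 = 0.8846/3.521 = 0.2512.
φ₁ = arccos(0.2512) ≈ 75.5°.

75.5°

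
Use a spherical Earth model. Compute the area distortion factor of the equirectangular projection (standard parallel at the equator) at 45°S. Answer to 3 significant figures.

1.41

In the plate carrée (x = Rλ, y = Rφ), meridians are true-scale (h = 1) and parallels are stretched by k = sec φ.
Areal scale = h·k = 1 × sec φ; at 45°, h = 1.000, k = 1.414, so h·k = 1.414.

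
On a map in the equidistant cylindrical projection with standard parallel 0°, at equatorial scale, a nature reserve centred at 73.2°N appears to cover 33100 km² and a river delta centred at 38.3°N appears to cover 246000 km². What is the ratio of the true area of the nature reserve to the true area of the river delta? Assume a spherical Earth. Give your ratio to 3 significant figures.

Plate carrée has h = 1 and k = sec φ, giving areal scale sec φ; true area = (apparent area) · cos φ.
True area of nature reserve: 33100 × cos(73.2°) = 33100 × 0.2890 = 9567 km².
True area of river delta: 246000 × cos(38.3°) = 246000 × 0.7848 = 193100 km².
Ratio = 9567 / 193100 ≈ 0.0496.

0.0496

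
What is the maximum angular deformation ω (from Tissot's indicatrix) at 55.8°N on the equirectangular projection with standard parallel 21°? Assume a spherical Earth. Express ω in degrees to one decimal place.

28.8°

With standard parallel φ₀ = 21°, the equirectangular projection gives x = Rλ cos φ₀, y = Rφ, so h = 1 and k = cos 21° / cos φ.
At 55.8°: h = 1.000, k = 1.661; principal scales a = 1.661, b = 1.000.
sin(ω/2) = (a − b)/(a + b) = 0.6609/2.661 = 0.2484, so ω = 2 arcsin(0.2484) ≈ 28.8°.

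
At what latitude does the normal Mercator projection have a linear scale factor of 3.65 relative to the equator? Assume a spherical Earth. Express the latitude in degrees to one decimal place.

74.1°

Mercator scale is k = sec φ = 1/cos φ.
1/cos φ = 3.65  ⇒  cos φ = 0.2740  ⇒  φ = arccos(0.2740) ≈ 74.1°.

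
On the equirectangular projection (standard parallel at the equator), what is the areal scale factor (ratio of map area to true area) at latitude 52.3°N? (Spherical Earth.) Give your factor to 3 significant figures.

1.64

For the equirectangular projection with φ₀ = 0 (plate carrée), h = 1 along meridians and k = sec φ along parallels.
Areal scale = h·k = 1 × sec φ; at 52.3°, h = 1.000, k = 1.635, so h·k = 1.635.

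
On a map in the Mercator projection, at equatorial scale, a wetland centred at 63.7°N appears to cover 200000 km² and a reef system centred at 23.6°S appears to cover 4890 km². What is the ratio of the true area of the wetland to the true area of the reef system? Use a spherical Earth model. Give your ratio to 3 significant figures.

9.56

On Mercator the areal scale is sec²φ, so true area = apparent × cos²φ.
True area of wetland: 200000 × cos²(63.7°) = 200000 × 0.1963 = 39260 km².
True area of reef system: 4890 × cos²(23.6°) = 4890 × 0.8397 = 4106 km².
Ratio = 39260 / 4106 ≈ 9.56.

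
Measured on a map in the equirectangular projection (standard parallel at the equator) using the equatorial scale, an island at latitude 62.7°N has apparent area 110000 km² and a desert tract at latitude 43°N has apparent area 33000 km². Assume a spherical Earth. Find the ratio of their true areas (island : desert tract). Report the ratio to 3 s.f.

Plate carrée has h = 1 and k = sec φ, giving areal scale sec φ; true area = (apparent area) · cos φ.
True area of island: 110000 × cos(62.7°) = 110000 × 0.4586 = 50450 km².
True area of desert tract: 33000 × cos(43°) = 33000 × 0.7314 = 24130 km².
Ratio = 50450 / 24130 ≈ 2.09.

2.09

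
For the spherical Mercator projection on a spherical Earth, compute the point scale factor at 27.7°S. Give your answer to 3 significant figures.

Mercator is conformal, so the point scale is isotropic: h = k = sec φ = 1/cos φ.
k = 1/cos 27.7° = 1/0.8854 = 1.129.

1.13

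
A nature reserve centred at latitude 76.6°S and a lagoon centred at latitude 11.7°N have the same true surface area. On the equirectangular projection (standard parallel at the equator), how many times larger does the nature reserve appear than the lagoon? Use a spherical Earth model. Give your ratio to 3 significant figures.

In the plate carrée (x = Rλ, y = Rφ), meridians are true-scale (h = 1) and parallels are stretched by k = sec φ.
Areal scale at 76.6°: h·k = 1.000 × 4.315 = 4.315.
Areal scale at 11.7°: h·k = 1.000 × 1.021 = 1.021.
Ratio = 4.315/1.021 ≈ 4.23.

4.23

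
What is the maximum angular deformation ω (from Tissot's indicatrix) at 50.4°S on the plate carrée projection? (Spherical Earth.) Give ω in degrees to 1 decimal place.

25.6°

In the plate carrée (x = Rλ, y = Rφ), meridians are true-scale (h = 1) and parallels are stretched by k = sec φ.
At 50.4°: h = 1.000, k = 1.569; principal scales a = 1.569, b = 1.000.
sin(ω/2) = (a − b)/(a + b) = 0.5688/2.569 = 0.2214, so ω = 2 arcsin(0.2214) ≈ 25.6°.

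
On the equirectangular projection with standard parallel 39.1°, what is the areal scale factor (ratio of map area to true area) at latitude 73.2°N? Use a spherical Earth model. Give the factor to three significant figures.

The equidistant cylindrical projection with φ₀ = 39.1° has h = 1 (meridians true) and k = cos φ₀ / cos φ along parallels.
Areal scale = h·k = 1 × cos φ₀ / cos φ; at 73.2°, h = 1.000, k = 2.685, so h·k = 2.685.

2.68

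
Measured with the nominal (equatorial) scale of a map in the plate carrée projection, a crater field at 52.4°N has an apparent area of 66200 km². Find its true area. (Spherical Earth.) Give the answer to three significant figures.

For the equirectangular projection with φ₀ = 0 (plate carrée), h = 1 along meridians and k = sec φ along parallels.
Areal scale = h·k = 1 × sec φ; at 52.4°, h = 1.000, k = 1.639, so h·k = 1.639.
True area = apparent / (areal scale) = 66200 / 1.639 ≈ 40400 km².

40400 km²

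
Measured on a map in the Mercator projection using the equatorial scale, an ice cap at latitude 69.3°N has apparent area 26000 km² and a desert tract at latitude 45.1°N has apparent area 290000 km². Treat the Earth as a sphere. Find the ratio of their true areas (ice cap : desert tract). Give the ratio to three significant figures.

On Mercator the areal scale is sec²φ, so true area = apparent × cos²φ.
True area of ice cap: 26000 × cos²(69.3°) = 26000 × 0.1249 = 3249 km².
True area of desert tract: 290000 × cos²(45.1°) = 290000 × 0.4983 = 144500 km².
Ratio = 3249 / 144500 ≈ 0.0225.

0.0225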